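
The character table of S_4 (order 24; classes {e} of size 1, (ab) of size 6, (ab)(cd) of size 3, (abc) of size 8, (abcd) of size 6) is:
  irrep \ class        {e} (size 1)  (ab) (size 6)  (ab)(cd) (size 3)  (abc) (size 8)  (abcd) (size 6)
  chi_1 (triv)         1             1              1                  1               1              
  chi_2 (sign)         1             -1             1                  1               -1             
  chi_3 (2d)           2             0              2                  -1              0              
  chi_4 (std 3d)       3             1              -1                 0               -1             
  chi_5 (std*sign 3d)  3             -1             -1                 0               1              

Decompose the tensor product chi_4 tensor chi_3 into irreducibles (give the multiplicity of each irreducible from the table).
chi_4 tensor chi_3 = chi_4 + chi_5 (all other irreducibles have multiplicity 0).

The character of a tensor product is the pointwise product (chi_4 * chi_3)(C) = chi_4(C) * chi_3(C):
  {e}: (3)*(2), (ab): (1)*(0), (ab)(cd): (-1)*(2), (abc): (0)*(-1), (abcd): (-1)*(0)
so (chi_4 * chi_3) takes values
  {e} -> 6, (ab) -> 0, (ab)(cd) -> -2, (abc) -> 0, (abcd) -> 0.
Now take the inner product of this character with each irreducible chi from the table, <chi_4*chi_3, chi> = (1/24) sum_C |C| (chi_4*chi_3)(C) conj(chi(C)):
  <chi_4*chi_3, chi_1> = (1/24)[1*(6)*conj(1) + 6*(0)*conj(1) + 3*(-2)*conj(1) + 8*(0)*conj(1) + 6*(0)*conj(1)]
      = (1/24)[(6) + (0) + (-6) + (0) + (0)] = 0/24 = 0
  <chi_4*chi_3, chi_2> = (1/24)[1*(6)*conj(1) + 6*(0)*conj(-1) + 3*(-2)*conj(1) + 8*(0)*conj(1) + 6*(0)*conj(-1)]
      = (1/24)[(6) + (0) + (-6) + (0) + (0)] = 0/24 = 0
  <chi_4*chi_3, chi_3> = (1/24)[1*(6)*conj(2) + 6*(0)*conj(0) + 3*(-2)*conj(2) + 8*(0)*conj(-1) + 6*(0)*conj(0)]
      = (1/24)[(12) + (0) + (-12) + (0) + (0)] = 0/24 = 0
  <chi_4*chi_3, chi_4> = (1/24)[1*(6)*conj(3) + 6*(0)*conj(1) + 3*(-2)*conj(-1) + 8*(0)*conj(0) + 6*(0)*conj(-1)]
      = (1/24)[(18) + (0) + (6) + (0) + (0)] = 24/24 = 1
  <chi_4*chi_3, chi_5> = (1/24)[1*(6)*conj(3) + 6*(0)*conj(-1) + 3*(-2)*conj(-1) + 8*(0)*conj(0) + 6*(0)*conj(1)]
      = (1/24)[(18) + (0) + (6) + (0) + (0)] = 24/24 = 1
Hence the multiplicities are chi_4: 1, chi_5: 1. Dimension check: dim(chi_4)*dim(chi_3) = 3*2 = 6 and sum (mult * dim) = 1*3 + 1*3 = 6.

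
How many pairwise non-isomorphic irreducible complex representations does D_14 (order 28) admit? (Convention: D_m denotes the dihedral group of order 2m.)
10

Derivation: The number of irreducible complex representations of a finite group equals its number of conjugacy classes. D_14 has 10 conjugacy classes (n/2 + 3 for n even), so D_14 (order 28) has exactly 10 irreducible complex representations.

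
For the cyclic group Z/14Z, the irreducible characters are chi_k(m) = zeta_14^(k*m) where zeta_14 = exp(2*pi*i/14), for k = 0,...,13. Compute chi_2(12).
chi_2(12) = zeta_14^24 = exp(-4*I*pi/7)

Justification: chi_2(12) = zeta_14^(2*12) = zeta_14^24. Since zeta_14^14 = 1, this equals zeta_14^10 = exp(2*pi*i*10/14) = exp(-4*I*pi/7).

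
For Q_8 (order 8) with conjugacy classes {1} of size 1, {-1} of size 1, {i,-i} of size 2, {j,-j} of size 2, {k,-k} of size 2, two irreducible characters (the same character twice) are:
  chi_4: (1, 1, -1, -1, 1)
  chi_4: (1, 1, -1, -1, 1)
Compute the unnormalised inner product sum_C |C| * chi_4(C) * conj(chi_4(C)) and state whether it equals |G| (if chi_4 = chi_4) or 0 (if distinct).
Sum = 8 = |G| = 8; so <chi_4, chi_4> = 1 (norm-1 confirms irreducibility).

Solution. Compute term by term over conjugacy classes (|C| * chi_4(C) * conj(chi_4(C))):
  1*(1)*conj(1) + 1*(1)*conj(1) + 2*(-1)*conj(-1) + 2*(-1)*conj(-1) + 2*(1)*conj(1)
  = (1) + (1) + (2) + (2) + (2)
  = 8.
Dividing by |G| = 8 gives 8/8 = 1, matching the row-orthogonality relation <chi_4, chi_4> = [chi_4 = chi_4].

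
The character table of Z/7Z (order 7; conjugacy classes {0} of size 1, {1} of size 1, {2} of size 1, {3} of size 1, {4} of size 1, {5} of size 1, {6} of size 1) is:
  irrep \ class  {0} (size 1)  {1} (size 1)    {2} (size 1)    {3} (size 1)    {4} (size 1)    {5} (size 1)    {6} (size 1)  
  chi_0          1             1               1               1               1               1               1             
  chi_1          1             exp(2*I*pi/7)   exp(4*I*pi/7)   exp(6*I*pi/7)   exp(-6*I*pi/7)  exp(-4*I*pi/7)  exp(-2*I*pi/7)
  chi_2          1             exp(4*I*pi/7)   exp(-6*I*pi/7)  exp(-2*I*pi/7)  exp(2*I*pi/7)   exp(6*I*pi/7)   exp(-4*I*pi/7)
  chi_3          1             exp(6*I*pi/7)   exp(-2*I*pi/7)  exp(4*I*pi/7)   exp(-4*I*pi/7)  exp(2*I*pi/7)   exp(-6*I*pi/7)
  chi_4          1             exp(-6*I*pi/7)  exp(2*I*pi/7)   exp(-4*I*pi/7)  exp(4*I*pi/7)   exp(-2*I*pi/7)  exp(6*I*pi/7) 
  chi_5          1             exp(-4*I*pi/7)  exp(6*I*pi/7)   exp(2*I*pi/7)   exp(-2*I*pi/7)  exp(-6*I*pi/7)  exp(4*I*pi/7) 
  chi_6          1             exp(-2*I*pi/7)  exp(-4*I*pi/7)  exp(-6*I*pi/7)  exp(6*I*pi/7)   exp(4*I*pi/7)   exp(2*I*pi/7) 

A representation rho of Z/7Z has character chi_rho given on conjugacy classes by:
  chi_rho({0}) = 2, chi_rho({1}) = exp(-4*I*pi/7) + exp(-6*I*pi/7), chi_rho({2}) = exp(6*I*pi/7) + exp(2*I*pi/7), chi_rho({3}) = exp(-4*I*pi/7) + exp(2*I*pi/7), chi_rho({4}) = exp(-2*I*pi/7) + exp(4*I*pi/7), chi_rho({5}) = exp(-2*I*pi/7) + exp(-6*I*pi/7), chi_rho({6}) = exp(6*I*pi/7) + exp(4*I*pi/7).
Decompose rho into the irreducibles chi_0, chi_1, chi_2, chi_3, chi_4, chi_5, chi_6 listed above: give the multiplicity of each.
Multiplicities: chi_0: 0, chi_1: 0, chi_2: 0, chi_3: 0, chi_4: 1, chi_5: 1, chi_6: 0.

Details: Use <chi_rho, chi> = (1/|G|) sum_C |C| * chi_rho(C) * conj(chi(C)) with |G| = 7 for each irreducible chi in the table:
  <chi_rho, chi_0> = (1/7)[1*(2)*conj(1) + 1*(exp(-4*I*pi/7) + exp(-6*I*pi/7))*conj(1) + 1*(exp(6*I*pi/7) + exp(2*I*pi/7))*conj(1) + 1*(exp(-4*I*pi/7) + exp(2*I*pi/7))*conj(1) + 1*(exp(-2*I*pi/7) + exp(4*I*pi/7))*conj(1) + 1*(exp(-2*I*pi/7) + exp(-6*I*pi/7))*conj(1) + 1*(exp(6*I*pi/7) + exp(4*I*pi/7))*conj(1)]
      = (1/7)[(2) + (exp(-4*I*pi/7) + exp(-6*I*pi/7)) + (exp(6*I*pi/7) + exp(2*I*pi/7)) + (exp(-4*I*pi/7) + exp(2*I*pi/7)) + (exp(-2*I*pi/7) + exp(4*I*pi/7)) + (exp(-2*I*pi/7) + exp(-6*I*pi/7)) + (exp(6*I*pi/7) + exp(4*I*pi/7))] = 0/7 = 0
  <chi_rho, chi_1> = (1/7)[1*(2)*conj(1) + 1*(exp(-4*I*pi/7) + exp(-6*I*pi/7))*conj(exp(2*I*pi/7)) + 1*(exp(6*I*pi/7) + exp(2*I*pi/7))*conj(exp(4*I*pi/7)) + 1*(exp(-4*I*pi/7) + exp(2*I*pi/7))*conj(exp(6*I*pi/7)) + 1*(exp(-2*I*pi/7) + exp(4*I*pi/7))*conj(exp(-6*I*pi/7)) + 1*(exp(-2*I*pi/7) + exp(-6*I*pi/7))*conj(exp(-4*I*pi/7)) + 1*(exp(6*I*pi/7) + exp(4*I*pi/7))*conj(exp(-2*I*pi/7))]
      = (1/7)[(2) + (exp(-6*I*pi/7) + exp(6*I*pi/7)) + (exp(-2*I*pi/7) + exp(2*I*pi/7)) + (exp(-4*I*pi/7) + exp(4*I*pi/7)) + (exp(-4*I*pi/7) + exp(4*I*pi/7)) + (exp(-2*I*pi/7) + exp(2*I*pi/7)) + (exp(-6*I*pi/7) + exp(6*I*pi/7))] = 0/7 = 0
  <chi_rho, chi_2> = (1/7)[1*(2)*conj(1) + 1*(exp(-4*I*pi/7) + exp(-6*I*pi/7))*conj(exp(4*I*pi/7)) + 1*(exp(6*I*pi/7) + exp(2*I*pi/7))*conj(exp(-6*I*pi/7)) + 1*(exp(-4*I*pi/7) + exp(2*I*pi/7))*conj(exp(-2*I*pi/7)) + 1*(exp(-2*I*pi/7) + exp(4*I*pi/7))*conj(exp(2*I*pi/7)) + 1*(exp(-2*I*pi/7) + exp(-6*I*pi/7))*conj(exp(6*I*pi/7)) + 1*(exp(6*I*pi/7) + exp(4*I*pi/7))*conj(exp(-4*I*pi/7))]
      = (1/7)[(2) + (exp(6*I*pi/7) + exp(4*I*pi/7)) + (exp(-2*I*pi/7) + exp(-6*I*pi/7)) + (exp(-2*I*pi/7) + exp(4*I*pi/7)) + (exp(-4*I*pi/7) + exp(2*I*pi/7)) + (exp(6*I*pi/7) + exp(2*I*pi/7)) + (exp(-4*I*pi/7) + exp(-6*I*pi/7))] = 0/7 = 0
  <chi_rho, chi_3> = (1/7)[1*(2)*conj(1) + 1*(exp(-4*I*pi/7) + exp(-6*I*pi/7))*conj(exp(6*I*pi/7)) + 1*(exp(6*I*pi/7) + exp(2*I*pi/7))*conj(exp(-2*I*pi/7)) + 1*(exp(-4*I*pi/7) + exp(2*I*pi/7))*conj(exp(4*I*pi/7)) + 1*(exp(-2*I*pi/7) + exp(4*I*pi/7))*conj(exp(-4*I*pi/7)) + 1*(exp(-2*I*pi/7) + exp(-6*I*pi/7))*conj(exp(2*I*pi/7)) + 1*(exp(6*I*pi/7) + exp(4*I*pi/7))*conj(exp(-6*I*pi/7))]
      = (1/7)[(2) + (exp(2*I*pi/7) + exp(4*I*pi/7)) + (exp(-6*I*pi/7) + exp(4*I*pi/7)) + (exp(-2*I*pi/7) + exp(6*I*pi/7)) + (exp(-6*I*pi/7) + exp(2*I*pi/7)) + (exp(-4*I*pi/7) + exp(6*I*pi/7)) + (exp(-4*I*pi/7) + exp(-2*I*pi/7))] = 0/7 = 0
  <chi_rho, chi_4> = (1/7)[1*(2)*conj(1) + 1*(exp(-4*I*pi/7) + exp(-6*I*pi/7))*conj(exp(-6*I*pi/7)) + 1*(exp(6*I*pi/7) + exp(2*I*pi/7))*conj(exp(2*I*pi/7)) + 1*(exp(-4*I*pi/7) + exp(2*I*pi/7))*conj(exp(-4*I*pi/7)) + 1*(exp(-2*I*pi/7) + exp(4*I*pi/7))*conj(exp(4*I*pi/7)) + 1*(exp(-2*I*pi/7) + exp(-6*I*pi/7))*conj(exp(-2*I*pi/7)) + 1*(exp(6*I*pi/7) + exp(4*I*pi/7))*conj(exp(6*I*pi/7))]
      = (1/7)[(2) + (1 + exp(2*I*pi/7)) + (1 + exp(4*I*pi/7)) + (1 + exp(6*I*pi/7)) + (1 + exp(-6*I*pi/7)) + (1 + exp(-4*I*pi/7)) + (1 + exp(-2*I*pi/7))] = 7/7 = 1
  <chi_rho, chi_5> = (1/7)[1*(2)*conj(1) + 1*(exp(-4*I*pi/7) + exp(-6*I*pi/7))*conj(exp(-4*I*pi/7)) + 1*(exp(6*I*pi/7) + exp(2*I*pi/7))*conj(exp(6*I*pi/7)) + 1*(exp(-4*I*pi/7) + exp(2*I*pi/7))*conj(exp(2*I*pi/7)) + 1*(exp(-2*I*pi/7) + exp(4*I*pi/7))*conj(exp(-2*I*pi/7)) + 1*(exp(-2*I*pi/7) + exp(-6*I*pi/7))*conj(exp(-6*I*pi/7)) + 1*(exp(6*I*pi/7) + exp(4*I*pi/7))*conj(exp(4*I*pi/7))]
      = (1/7)[(2) + (1 + exp(-2*I*pi/7)) + (1 + exp(-4*I*pi/7)) + (1 + exp(-6*I*pi/7)) + (1 + exp(6*I*pi/7)) + (1 + exp(4*I*pi/7)) + (1 + exp(2*I*pi/7))] = 7/7 = 1
  <chi_rho, chi_6> = (1/7)[1*(2)*conj(1) + 1*(exp(-4*I*pi/7) + exp(-6*I*pi/7))*conj(exp(-2*I*pi/7)) + 1*(exp(6*I*pi/7) + exp(2*I*pi/7))*conj(exp(-4*I*pi/7)) + 1*(exp(-4*I*pi/7) + exp(2*I*pi/7))*conj(exp(-6*I*pi/7)) + 1*(exp(-2*I*pi/7) + exp(4*I*pi/7))*conj(exp(6*I*pi/7)) + 1*(exp(-2*I*pi/7) + exp(-6*I*pi/7))*conj(exp(4*I*pi/7)) + 1*(exp(6*I*pi/7) + exp(4*I*pi/7))*conj(exp(2*I*pi/7))]
      = (1/7)[(2) + (exp(-4*I*pi/7) + exp(-2*I*pi/7)) + (exp(-4*I*pi/7) + exp(6*I*pi/7)) + (exp(-6*I*pi/7) + exp(2*I*pi/7)) + (exp(-2*I*pi/7) + exp(6*I*pi/7)) + (exp(-6*I*pi/7) + exp(4*I*pi/7)) + (exp(2*I*pi/7) + exp(4*I*pi/7))] = 0/7 = 0
(Exp terms are combined using exp(i*s)*conj(exp(i*t)) = exp(i*(s-t)), and sums of them are collapsed using the identity that for every m > 1 the m distinct m-th roots of unity sum to 0, e.g. 1 + exp(2*I*pi/3) + exp(-2*I*pi/3) = 0.)
Dimension check: dim(rho) = sum (mult * dim) = 0*1 + 0*1 + 0*1 + 0*1 + 1*1 + 1*1 + 0*1 = 2 = chi_rho(e) = 2.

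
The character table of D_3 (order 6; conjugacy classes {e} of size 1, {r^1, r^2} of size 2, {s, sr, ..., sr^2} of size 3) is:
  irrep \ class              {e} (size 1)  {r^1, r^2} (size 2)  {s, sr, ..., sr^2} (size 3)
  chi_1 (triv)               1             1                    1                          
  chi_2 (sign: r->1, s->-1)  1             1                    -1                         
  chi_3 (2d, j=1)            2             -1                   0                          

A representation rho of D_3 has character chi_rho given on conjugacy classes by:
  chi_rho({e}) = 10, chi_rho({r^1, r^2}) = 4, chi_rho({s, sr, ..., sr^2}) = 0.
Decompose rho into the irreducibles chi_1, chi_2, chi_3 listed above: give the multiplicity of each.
Multiplicities: chi_1: 3, chi_2: 3, chi_3: 2.

Solution. Use <chi_rho, chi> = (1/|G|) sum_C |C| * chi_rho(C) * conj(chi(C)) with |G| = 6 for each irreducible chi in the table:
  <chi_rho, chi_1> = (1/6)[1*(10)*conj(1) + 2*(4)*conj(1) + 3*(0)*conj(1)]
      = (1/6)[(10) + (8) + (0)] = 18/6 = 3
  <chi_rho, chi_2> = (1/6)[1*(10)*conj(1) + 2*(4)*conj(1) + 3*(0)*conj(-1)]
      = (1/6)[(10) + (8) + (0)] = 18/6 = 3
  <chi_rho, chi_3> = (1/6)[1*(10)*conj(2) + 2*(4)*conj(-1) + 3*(0)*conj(0)]
      = (1/6)[(20) + (-8) + (0)] = 12/6 = 2
Dimension check: dim(rho) = sum (mult * dim) = 3*1 + 3*1 + 2*2 = 10 = chi_rho(e) = 10.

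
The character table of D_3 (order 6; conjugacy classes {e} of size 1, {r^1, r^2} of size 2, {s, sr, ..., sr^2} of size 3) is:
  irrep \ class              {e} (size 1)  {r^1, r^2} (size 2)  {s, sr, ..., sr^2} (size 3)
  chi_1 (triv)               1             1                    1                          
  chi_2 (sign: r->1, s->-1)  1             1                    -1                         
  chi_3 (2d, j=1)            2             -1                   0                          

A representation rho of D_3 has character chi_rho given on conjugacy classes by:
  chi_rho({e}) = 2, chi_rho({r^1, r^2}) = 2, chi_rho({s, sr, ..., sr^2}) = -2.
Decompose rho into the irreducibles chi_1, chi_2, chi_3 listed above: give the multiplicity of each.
Multiplicities: chi_1: 0, chi_2: 2, chi_3: 0.

Argument: Use <chi_rho, chi> = (1/|G|) sum_C |C| * chi_rho(C) * conj(chi(C)) with |G| = 6 for each irreducible chi in the table:
  <chi_rho, chi_1> = (1/6)[1*(2)*conj(1) + 2*(2)*conj(1) + 3*(-2)*conj(1)]
      = (1/6)[(2) + (4) + (-6)] = 0/6 = 0
  <chi_rho, chi_2> = (1/6)[1*(2)*conj(1) + 2*(2)*conj(1) + 3*(-2)*conj(-1)]
      = (1/6)[(2) + (4) + (6)] = 12/6 = 2
  <chi_rho, chi_3> = (1/6)[1*(2)*conj(2) + 2*(2)*conj(-1) + 3*(-2)*conj(0)]
      = (1/6)[(4) + (-4) + (0)] = 0/6 = 0
Dimension check: dim(rho) = sum (mult * dim) = 0*1 + 2*1 + 0*2 = 2 = chi_rho(e) = 2.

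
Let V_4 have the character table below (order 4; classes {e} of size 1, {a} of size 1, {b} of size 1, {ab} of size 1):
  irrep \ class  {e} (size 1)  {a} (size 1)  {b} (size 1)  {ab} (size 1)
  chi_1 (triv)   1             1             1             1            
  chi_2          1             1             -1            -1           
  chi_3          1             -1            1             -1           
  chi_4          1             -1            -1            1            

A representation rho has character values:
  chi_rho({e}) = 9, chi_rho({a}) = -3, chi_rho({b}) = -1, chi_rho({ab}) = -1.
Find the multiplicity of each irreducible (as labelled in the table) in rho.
Multiplicities: chi_1: 1, chi_2: 2, chi_3: 3, chi_4: 3.

Use <chi_rho, chi> = (1/|G|) sum_C |C| * chi_rho(C) * conj(chi(C)) with |G| = 4 for each irreducible chi in the table:
  <chi_rho, chi_1> = (1/4)[1*(9)*conj(1) + 1*(-3)*conj(1) + 1*(-1)*conj(1) + 1*(-1)*conj(1)]
      = (1/4)[(9) + (-3) + (-1) + (-1)] = 4/4 = 1
  <chi_rho, chi_2> = (1/4)[1*(9)*conj(1) + 1*(-3)*conj(1) + 1*(-1)*conj(-1) + 1*(-1)*conj(-1)]
      = (1/4)[(9) + (-3) + (1) + (1)] = 8/4 = 2
  <chi_rho, chi_3> = (1/4)[1*(9)*conj(1) + 1*(-3)*conj(-1) + 1*(-1)*conj(1) + 1*(-1)*conj(-1)]
      = (1/4)[(9) + (3) + (-1) + (1)] = 12/4 = 3
  <chi_rho, chi_4> = (1/4)[1*(9)*conj(1) + 1*(-3)*conj(-1) + 1*(-1)*conj(-1) + 1*(-1)*conj(1)]
      = (1/4)[(9) + (3) + (1) + (-1)] = 12/4 = 3
Dimension check: dim(rho) = sum (mult * dim) = 1*1 + 2*1 + 3*1 + 3*1 = 9 = chi_rho(e) = 9.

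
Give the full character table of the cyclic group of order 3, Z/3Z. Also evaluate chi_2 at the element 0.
Character table of Z/3Z (irreps indexed chi_0,...,chi_2 with chi_k(m) = zeta_3^(k*m), zeta_3 = exp(2*pi*i/3)):
  irrep \ class  {0} (size 1)  {1} (size 1)    {2} (size 1)  
  chi_0          1             1               1             
  chi_1          1             exp(2*I*pi/3)   exp(-2*I*pi/3)
  chi_2          1             exp(-2*I*pi/3)  exp(2*I*pi/3) 

Spot check: chi_2(0) = zeta_3^(2*0) = zeta_3^0 = 1.

Argument: Z/3Z is abelian, so all 3 irreducible complex representations are 1-dimensional. They are given by chi_k(m) = zeta_3^(k*m) for k = 0,...,2. Row orthogonality: sum_m chi_k(m) conj(chi_l(m)) = 3 * [k = l].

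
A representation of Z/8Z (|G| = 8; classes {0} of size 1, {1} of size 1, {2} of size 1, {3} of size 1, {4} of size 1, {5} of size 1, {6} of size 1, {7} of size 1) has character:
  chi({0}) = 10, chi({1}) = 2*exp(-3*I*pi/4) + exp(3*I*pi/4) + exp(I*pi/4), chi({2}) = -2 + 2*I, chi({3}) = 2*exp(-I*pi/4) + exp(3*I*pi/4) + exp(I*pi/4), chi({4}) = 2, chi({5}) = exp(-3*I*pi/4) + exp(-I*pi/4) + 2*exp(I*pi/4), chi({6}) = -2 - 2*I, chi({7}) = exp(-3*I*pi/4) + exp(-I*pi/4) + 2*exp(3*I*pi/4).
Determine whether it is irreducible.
Not irreducible (reducible): <chi, chi> = 16 > 1.

Derivation: <chi, chi> = (1/|G|) sum_C |C| * |chi(C)|^2 = (1/8)[1*|10|^2 + 1*|2*exp(-3*I*pi/4) + exp(3*I*pi/4) + exp(I*pi/4)|^2 + 1*|-2 + 2*I|^2 + 1*|2*exp(-I*pi/4) + exp(3*I*pi/4) + exp(I*pi/4)|^2 + 1*|2|^2 + 1*|exp(-3*I*pi/4) + exp(-I*pi/4) + 2*exp(I*pi/4)|^2 + 1*|-2 - 2*I|^2 + 1*|exp(-3*I*pi/4) + exp(-I*pi/4) + 2*exp(3*I*pi/4)|^2]
  = (1/8)[(100) + (2) + (8) + (2) + (4) + (2) + (8) + (2)] = 128/8 = 16.
(Exp terms are combined using exp(i*s)*conj(exp(i*t)) = exp(i*(s-t)), and sums of them are collapsed using the identity that for every m > 1 the m distinct m-th roots of unity sum to 0, e.g. 1 + exp(2*I*pi/3) + exp(-2*I*pi/3) = 0.)
A character is irreducible iff <chi, chi> = 1, so this representation is reducible.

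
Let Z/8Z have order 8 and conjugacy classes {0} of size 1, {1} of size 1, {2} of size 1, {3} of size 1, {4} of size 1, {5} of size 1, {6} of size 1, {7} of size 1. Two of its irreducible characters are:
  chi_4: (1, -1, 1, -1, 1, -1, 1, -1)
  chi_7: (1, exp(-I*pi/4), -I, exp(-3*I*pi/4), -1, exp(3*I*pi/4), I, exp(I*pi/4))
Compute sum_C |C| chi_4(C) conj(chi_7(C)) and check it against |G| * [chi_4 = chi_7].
Sum = 0; so <chi_4, chi_7> = 0 (distinct irreducibles are orthogonal).

Details: Compute term by term over conjugacy classes (|C| * chi_4(C) * conj(chi_7(C))):
  1*(1)*conj(1) + 1*(-1)*conj(exp(-I*pi/4)) + 1*(1)*conj(-I) + 1*(-1)*conj(exp(-3*I*pi/4)) + 1*(1)*conj(-1) + 1*(-1)*conj(exp(3*I*pi/4)) + 1*(1)*conj(I) + 1*(-1)*conj(exp(I*pi/4))
  = (1) + (-exp(I*pi/4)) + (I) + (-exp(3*I*pi/4)) + (-1) + (-exp(-3*I*pi/4)) + (-I) + (-exp(-I*pi/4))
  = 0.
(Exp terms are combined using exp(i*s)*conj(exp(i*t)) = exp(i*(s-t)), and sums of them are collapsed using the identity that for every m > 1 the m distinct m-th roots of unity sum to 0, e.g. 1 + exp(2*I*pi/3) + exp(-2*I*pi/3) = 0.)
Dividing by |G| = 8 gives 0/8 = 0, matching the row-orthogonality relation <chi_4, chi_7> = [chi_4 = chi_7].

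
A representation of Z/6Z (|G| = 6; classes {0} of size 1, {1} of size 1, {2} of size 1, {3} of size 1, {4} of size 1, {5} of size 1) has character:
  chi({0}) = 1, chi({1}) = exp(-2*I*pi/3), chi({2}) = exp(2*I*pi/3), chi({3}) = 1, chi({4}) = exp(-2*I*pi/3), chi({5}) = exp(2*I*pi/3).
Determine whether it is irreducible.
Irreducible: <chi, chi> = 1.

Solution. <chi, chi> = (1/|G|) sum_C |C| * |chi(C)|^2 = (1/6)[1*|1|^2 + 1*|exp(-2*I*pi/3)|^2 + 1*|exp(2*I*pi/3)|^2 + 1*|1|^2 + 1*|exp(-2*I*pi/3)|^2 + 1*|exp(2*I*pi/3)|^2]
  = (1/6)[(1) + (1) + (1) + (1) + (1) + (1)] = 6/6 = 1.
(Exp terms are combined using exp(i*s)*conj(exp(i*t)) = exp(i*(s-t)), and sums of them are collapsed using the identity that for every m > 1 the m distinct m-th roots of unity sum to 0, e.g. 1 + exp(2*I*pi/3) + exp(-2*I*pi/3) = 0.)
A character is irreducible iff <chi, chi> = 1, so this representation is irreducible.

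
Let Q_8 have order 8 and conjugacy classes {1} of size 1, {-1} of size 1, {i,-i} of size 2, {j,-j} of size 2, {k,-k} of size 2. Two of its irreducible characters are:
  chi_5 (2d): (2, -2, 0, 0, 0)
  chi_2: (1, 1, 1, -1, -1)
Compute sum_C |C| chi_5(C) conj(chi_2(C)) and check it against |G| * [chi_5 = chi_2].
Sum = 0; so <chi_5, chi_2> = 0 (distinct irreducibles are orthogonal).

Compute term by term over conjugacy classes (|C| * chi_5(C) * conj(chi_2(C))):
  1*(2)*conj(1) + 1*(-2)*conj(1) + 2*(0)*conj(1) + 2*(0)*conj(-1) + 2*(0)*conj(-1)
  = (2) + (-2) + (0) + (0) + (0)
  = 0.
Dividing by |G| = 8 gives 0/8 = 0, matching the row-orthogonality relation <chi_5, chi_2> = [chi_5 = chi_2].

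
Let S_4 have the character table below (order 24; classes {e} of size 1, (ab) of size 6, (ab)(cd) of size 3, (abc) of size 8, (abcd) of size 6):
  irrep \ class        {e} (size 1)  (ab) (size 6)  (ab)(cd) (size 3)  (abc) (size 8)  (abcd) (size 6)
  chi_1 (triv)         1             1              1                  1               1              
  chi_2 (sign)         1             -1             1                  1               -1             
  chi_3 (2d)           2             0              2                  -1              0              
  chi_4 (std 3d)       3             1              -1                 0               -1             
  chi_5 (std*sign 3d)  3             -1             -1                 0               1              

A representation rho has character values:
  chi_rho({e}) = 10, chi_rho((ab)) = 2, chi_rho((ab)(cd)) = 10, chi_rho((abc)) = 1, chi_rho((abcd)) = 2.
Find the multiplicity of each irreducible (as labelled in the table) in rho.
Multiplicities: chi_1: 3, chi_2: 1, chi_3: 3, chi_4: 0, chi_5: 0.

Justification: Use <chi_rho, chi> = (1/|G|) sum_C |C| * chi_rho(C) * conj(chi(C)) with |G| = 24 for each irreducible chi in the table:
  <chi_rho, chi_1> = (1/24)[1*(10)*conj(1) + 6*(2)*conj(1) + 3*(10)*conj(1) + 8*(1)*conj(1) + 6*(2)*conj(1)]
      = (1/24)[(10) + (12) + (30) + (8) + (12)] = 72/24 = 3
  <chi_rho, chi_2> = (1/24)[1*(10)*conj(1) + 6*(2)*conj(-1) + 3*(10)*conj(1) + 8*(1)*conj(1) + 6*(2)*conj(-1)]
      = (1/24)[(10) + (-12) + (30) + (8) + (-12)] = 24/24 = 1
  <chi_rho, chi_3> = (1/24)[1*(10)*conj(2) + 6*(2)*conj(0) + 3*(10)*conj(2) + 8*(1)*conj(-1) + 6*(2)*conj(0)]
      = (1/24)[(20) + (0) + (60) + (-8) + (0)] = 72/24 = 3
  <chi_rho, chi_4> = (1/24)[1*(10)*conj(3) + 6*(2)*conj(1) + 3*(10)*conj(-1) + 8*(1)*conj(0) + 6*(2)*conj(-1)]
      = (1/24)[(30) + (12) + (-30) + (0) + (-12)] = 0/24 = 0
  <chi_rho, chi_5> = (1/24)[1*(10)*conj(3) + 6*(2)*conj(-1) + 3*(10)*conj(-1) + 8*(1)*conj(0) + 6*(2)*conj(1)]
      = (1/24)[(30) + (-12) + (-30) + (0) + (12)] = 0/24 = 0
Dimension check: dim(rho) = sum (mult * dim) = 3*1 + 1*1 + 3*2 + 0*3 + 0*3 = 10 = chi_rho(e) = 10.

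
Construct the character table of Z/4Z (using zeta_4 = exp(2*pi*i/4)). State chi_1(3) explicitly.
Character table of Z/4Z (irreps indexed chi_0,...,chi_3 with chi_k(m) = zeta_4^(k*m), zeta_4 = exp(2*pi*i/4)):
  irrep \ class  {0} (size 1)  {1} (size 1)  {2} (size 1)  {3} (size 1)
  chi_0          1             1             1             1           
  chi_1          1             I             -1            -I          
  chi_2          1             -1            1             -1          
  chi_3          1             -I            -1            I           

Spot check: chi_1(3) = zeta_4^(1*3) = zeta_4^3 = -I.

Working: Z/4Z is abelian, so all 4 irreducible complex representations are 1-dimensional. They are given by chi_k(m) = zeta_4^(k*m) for k = 0,...,3. Row orthogonality: sum_m chi_k(m) conj(chi_l(m)) = 4 * [k = l].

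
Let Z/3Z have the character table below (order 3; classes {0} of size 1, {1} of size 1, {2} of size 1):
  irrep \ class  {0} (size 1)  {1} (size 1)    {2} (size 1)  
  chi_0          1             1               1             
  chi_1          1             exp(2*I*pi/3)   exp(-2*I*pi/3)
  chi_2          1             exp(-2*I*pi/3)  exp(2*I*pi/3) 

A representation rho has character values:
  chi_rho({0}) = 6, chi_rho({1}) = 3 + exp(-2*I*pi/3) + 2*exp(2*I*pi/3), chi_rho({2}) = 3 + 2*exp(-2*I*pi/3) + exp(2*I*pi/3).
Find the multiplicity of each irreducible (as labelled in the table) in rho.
Multiplicities: chi_0: 3, chi_1: 2, chi_2: 1.

Argument: Use <chi_rho, chi> = (1/|G|) sum_C |C| * chi_rho(C) * conj(chi(C)) with |G| = 3 for each irreducible chi in the table:
  <chi_rho, chi_0> = (1/3)[1*(6)*conj(1) + 1*(3 + exp(-2*I*pi/3) + 2*exp(2*I*pi/3))*conj(1) + 1*(3 + 2*exp(-2*I*pi/3) + exp(2*I*pi/3))*conj(1)]
      = (1/3)[(6) + (3 + exp(-2*I*pi/3) + 2*exp(2*I*pi/3)) + (3 + 2*exp(-2*I*pi/3) + exp(2*I*pi/3))] = 9/3 = 3
  <chi_rho, chi_1> = (1/3)[1*(6)*conj(1) + 1*(3 + exp(-2*I*pi/3) + 2*exp(2*I*pi/3))*conj(exp(2*I*pi/3)) + 1*(3 + 2*exp(-2*I*pi/3) + exp(2*I*pi/3))*conj(exp(-2*I*pi/3))]
      = (1/3)[(6) + (2 + 3*exp(-2*I*pi/3) + exp(2*I*pi/3)) + (2 + exp(-2*I*pi/3) + 3*exp(2*I*pi/3))] = 6/3 = 2
  <chi_rho, chi_2> = (1/3)[1*(6)*conj(1) + 1*(3 + exp(-2*I*pi/3) + 2*exp(2*I*pi/3))*conj(exp(-2*I*pi/3)) + 1*(3 + 2*exp(-2*I*pi/3) + exp(2*I*pi/3))*conj(exp(2*I*pi/3))]
      = (1/3)[(6) + (1 + 2*exp(-2*I*pi/3) + 3*exp(2*I*pi/3)) + (1 + 3*exp(-2*I*pi/3) + 2*exp(2*I*pi/3))] = 3/3 = 1
(Exp terms are combined using exp(i*s)*conj(exp(i*t)) = exp(i*(s-t)), and sums of them are collapsed using the identity that for every m > 1 the m distinct m-th roots of unity sum to 0, e.g. 1 + exp(2*I*pi/3) + exp(-2*I*pi/3) = 0.)
Dimension check: dim(rho) = sum (mult * dim) = 3*1 + 2*1 + 1*1 = 6 = chi_rho(e) = 6.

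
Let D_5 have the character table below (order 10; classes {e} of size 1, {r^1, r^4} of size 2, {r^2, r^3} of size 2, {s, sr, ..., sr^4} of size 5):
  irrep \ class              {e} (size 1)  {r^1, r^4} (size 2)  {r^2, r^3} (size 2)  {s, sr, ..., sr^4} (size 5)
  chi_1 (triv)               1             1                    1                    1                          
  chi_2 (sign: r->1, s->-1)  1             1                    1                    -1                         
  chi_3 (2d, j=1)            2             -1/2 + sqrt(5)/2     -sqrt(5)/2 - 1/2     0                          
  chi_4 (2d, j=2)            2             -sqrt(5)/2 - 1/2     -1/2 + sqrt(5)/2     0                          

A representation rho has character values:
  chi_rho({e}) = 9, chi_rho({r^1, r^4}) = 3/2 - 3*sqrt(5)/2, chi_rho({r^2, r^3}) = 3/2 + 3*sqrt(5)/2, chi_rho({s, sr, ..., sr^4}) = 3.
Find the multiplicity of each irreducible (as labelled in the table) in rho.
Multiplicities: chi_1: 3, chi_2: 0, chi_3: 0, chi_4: 3.

Working: Use <chi_rho, chi> = (1/|G|) sum_C |C| * chi_rho(C) * conj(chi(C)) with |G| = 10 for each irreducible chi in the table:
  <chi_rho, chi_1> = (1/10)[1*(9)*conj(1) + 2*(3/2 - 3*sqrt(5)/2)*conj(1) + 2*(3/2 + 3*sqrt(5)/2)*conj(1) + 5*(3)*conj(1)]
      = (1/10)[(9) + (3 - 3*sqrt(5)) + (3 + 3*sqrt(5)) + (15)] = 30/10 = 3
  <chi_rho, chi_2> = (1/10)[1*(9)*conj(1) + 2*(3/2 - 3*sqrt(5)/2)*conj(1) + 2*(3/2 + 3*sqrt(5)/2)*conj(1) + 5*(3)*conj(-1)]
      = (1/10)[(9) + (3 - 3*sqrt(5)) + (3 + 3*sqrt(5)) + (-15)] = 0/10 = 0
  <chi_rho, chi_3> = (1/10)[1*(9)*conj(2) + 2*(3/2 - 3*sqrt(5)/2)*conj(-1/2 + sqrt(5)/2) + 2*(3/2 + 3*sqrt(5)/2)*conj(-sqrt(5)/2 - 1/2) + 5*(3)*conj(0)]
      = (1/10)[(18) + (-9 + 3*sqrt(5)) + (-9 - 3*sqrt(5)) + (0)] = 0/10 = 0
  <chi_rho, chi_4> = (1/10)[1*(9)*conj(2) + 2*(3/2 - 3*sqrt(5)/2)*conj(-sqrt(5)/2 - 1/2) + 2*(3/2 + 3*sqrt(5)/2)*conj(-1/2 + sqrt(5)/2) + 5*(3)*conj(0)]
      = (1/10)[(18) + (6) + (6) + (0)] = 30/10 = 3
Dimension check: dim(rho) = sum (mult * dim) = 3*1 + 0*1 + 0*2 + 3*2 = 9 = chi_rho(e) = 9.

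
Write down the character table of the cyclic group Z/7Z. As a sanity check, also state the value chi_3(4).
Character table of Z/7Z (irreps indexed chi_0,...,chi_6 with chi_k(m) = zeta_7^(k*m), zeta_7 = exp(2*pi*i/7)):
  irrep \ class  {0} (size 1)  {1} (size 1)    {2} (size 1)    {3} (size 1)    {4} (size 1)    {5} (size 1)    {6} (size 1)  
  chi_0          1             1               1               1               1               1               1             
  chi_1          1             exp(2*I*pi/7)   exp(4*I*pi/7)   exp(6*I*pi/7)   exp(-6*I*pi/7)  exp(-4*I*pi/7)  exp(-2*I*pi/7)
  chi_2          1             exp(4*I*pi/7)   exp(-6*I*pi/7)  exp(-2*I*pi/7)  exp(2*I*pi/7)   exp(6*I*pi/7)   exp(-4*I*pi/7)
  chi_3          1             exp(6*I*pi/7)   exp(-2*I*pi/7)  exp(4*I*pi/7)   exp(-4*I*pi/7)  exp(2*I*pi/7)   exp(-6*I*pi/7)
  chi_4          1             exp(-6*I*pi/7)  exp(2*I*pi/7)   exp(-4*I*pi/7)  exp(4*I*pi/7)   exp(-2*I*pi/7)  exp(6*I*pi/7) 
  chi_5          1             exp(-4*I*pi/7)  exp(6*I*pi/7)   exp(2*I*pi/7)   exp(-2*I*pi/7)  exp(-6*I*pi/7)  exp(4*I*pi/7) 
  chi_6          1             exp(-2*I*pi/7)  exp(-4*I*pi/7)  exp(-6*I*pi/7)  exp(6*I*pi/7)   exp(4*I*pi/7)   exp(2*I*pi/7) 

Spot check: chi_3(4) = zeta_7^(3*4) = zeta_7^12 = exp(-4*I*pi/7).

Working: Z/7Z is abelian, so all 7 irreducible complex representations are 1-dimensional. They are given by chi_k(m) = zeta_7^(k*m) for k = 0,...,6. Row orthogonality: sum_m chi_k(m) conj(chi_l(m)) = 7 * [k = l].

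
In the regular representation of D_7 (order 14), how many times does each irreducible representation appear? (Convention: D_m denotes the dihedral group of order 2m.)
Each irreducible V_i of dimension d_i appears with multiplicity d_i, i.e. rho_reg = (direct sum over all irreducibles V_i) d_i V_i. The irreducible dimensions for D_7 are 1, 1, 2, 2, 2: 2 irreducibles of dimension 1, each with multiplicity 1; 3 irreducibles of dimension 2, each with multiplicity 2. Total dimension 2*1*1 + 3*2*2 = 14 = |G|.

Argument: General theorem: in the regular representation of a finite group G, each irreducible appears with multiplicity equal to its dimension. Check: dim(rho_reg) = sum d_i^2 = 1 + 1 + 4 + 4 + 4 = 14 = |G|.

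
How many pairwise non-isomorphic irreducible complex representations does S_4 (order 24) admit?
5

Reasoning: The number of irreducible complex representations of a finite group equals its number of conjugacy classes. Conjugacy classes in S_4 correspond to cycle types, i.e. partitions of 4; there are p(4) = 5 of them, so S_4 (order 24) has exactly 5 irreducible complex representations.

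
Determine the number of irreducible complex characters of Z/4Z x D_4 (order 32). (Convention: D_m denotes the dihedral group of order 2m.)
20

Solution. The number of irreducible complex representations of a finite group equals its number of conjugacy classes. For a direct product, #classes(G x H) = #classes(G) * #classes(H). Z/4Z has 4 classes (abelian), D_4 has 5 classes, so 4 * 5 = 20, so Z/4Z x D_4 (order 32) has exactly 20 irreducible complex representations.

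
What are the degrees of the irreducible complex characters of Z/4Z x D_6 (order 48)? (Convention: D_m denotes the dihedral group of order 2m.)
Dimensions: 1, 1, 1, 1, 1, 1, 1, 1, 1, 1, 1, 1, 1, 1, 1, 1, 2, 2, 2, 2, 2, 2, 2, 2

Why: There are 24 irreducibles (= number of conjugacy classes). Their dimensions d_i satisfy sum d_i^2 = |G| = 48: 1 + 1 + 1 + 1 + 1 + 1 + 1 + 1 + 1 + 1 + 1 + 1 + 1 + 1 + 1 + 1 + 4 + 4 + 4 + 4 + 4 + 4 + 4 + 4 = 48. (For the product with Z/4Z: each of the 4 1-dim characters of Z/4Z tensors with each irrep of D_6, giving 4 copies of each D_6-dimension.)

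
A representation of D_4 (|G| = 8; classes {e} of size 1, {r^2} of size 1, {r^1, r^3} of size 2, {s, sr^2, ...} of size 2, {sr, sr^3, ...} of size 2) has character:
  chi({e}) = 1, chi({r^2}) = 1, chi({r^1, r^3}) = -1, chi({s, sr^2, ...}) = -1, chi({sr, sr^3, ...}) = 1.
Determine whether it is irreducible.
Irreducible: <chi, chi> = 1.

<chi, chi> = (1/|G|) sum_C |C| * |chi(C)|^2 = (1/8)[1*|1|^2 + 1*|1|^2 + 2*|-1|^2 + 2*|-1|^2 + 2*|1|^2]
  = (1/8)[(1) + (1) + (2) + (2) + (2)] = 8/8 = 1.
A character is irreducible iff <chi, chi> = 1, so this representation is irreducible.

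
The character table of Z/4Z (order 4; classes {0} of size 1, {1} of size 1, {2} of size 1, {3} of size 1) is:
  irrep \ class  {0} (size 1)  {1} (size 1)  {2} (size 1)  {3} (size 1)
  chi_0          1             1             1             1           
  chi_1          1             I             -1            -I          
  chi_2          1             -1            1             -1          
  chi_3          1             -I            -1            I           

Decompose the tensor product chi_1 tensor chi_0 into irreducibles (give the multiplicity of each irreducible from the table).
chi_1 tensor chi_0 = chi_1 (all other irreducibles have multiplicity 0).

Reasoning: The character of a tensor product is the pointwise product (chi_1 * chi_0)(C) = chi_1(C) * chi_0(C):
  {0}: (1)*(1), {1}: (I)*(1), {2}: (-1)*(1), {3}: (-I)*(1)
so (chi_1 * chi_0) takes values
  {0} -> 1, {1} -> I, {2} -> -1, {3} -> -I.
Now take the inner product of this character with each irreducible chi from the table, <chi_1*chi_0, chi> = (1/4) sum_C |C| (chi_1*chi_0)(C) conj(chi(C)):
  <chi_1*chi_0, chi_0> = (1/4)[1*(1)*conj(1) + 1*(I)*conj(1) + 1*(-1)*conj(1) + 1*(-I)*conj(1)]
      = (1/4)[(1) + (I) + (-1) + (-I)] = 0/4 = 0
  <chi_1*chi_0, chi_1> = (1/4)[1*(1)*conj(1) + 1*(I)*conj(I) + 1*(-1)*conj(-1) + 1*(-I)*conj(-I)]
      = (1/4)[(1) + (1) + (1) + (1)] = 4/4 = 1
  <chi_1*chi_0, chi_2> = (1/4)[1*(1)*conj(1) + 1*(I)*conj(-1) + 1*(-1)*conj(1) + 1*(-I)*conj(-1)]
      = (1/4)[(1) + (-I) + (-1) + (I)] = 0/4 = 0
  <chi_1*chi_0, chi_3> = (1/4)[1*(1)*conj(1) + 1*(I)*conj(-I) + 1*(-1)*conj(-1) + 1*(-I)*conj(I)]
      = (1/4)[(1) + (-1) + (1) + (-1)] = 0/4 = 0
(Exp terms are combined using exp(i*s)*conj(exp(i*t)) = exp(i*(s-t)), and sums of them are collapsed using the identity that for every m > 1 the m distinct m-th roots of unity sum to 0, e.g. 1 + exp(2*I*pi/3) + exp(-2*I*pi/3) = 0.)
Hence the multiplicities are chi_1: 1. Dimension check: dim(chi_1)*dim(chi_0) = 1*1 = 1 and sum (mult * dim) = 1*1 = 1.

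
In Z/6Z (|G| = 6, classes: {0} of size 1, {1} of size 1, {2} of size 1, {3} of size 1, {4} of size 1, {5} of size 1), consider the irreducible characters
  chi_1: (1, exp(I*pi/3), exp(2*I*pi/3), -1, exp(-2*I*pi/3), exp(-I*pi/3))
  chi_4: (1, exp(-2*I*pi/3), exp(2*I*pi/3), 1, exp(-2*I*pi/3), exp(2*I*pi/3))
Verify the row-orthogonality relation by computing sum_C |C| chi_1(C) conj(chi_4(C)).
Sum = 0; so <chi_1, chi_4> = 0 (distinct irreducibles are orthogonal).

Proof sketch: Compute term by term over conjugacy classes (|C| * chi_1(C) * conj(chi_4(C))):
  1*(1)*conj(1) + 1*(exp(I*pi/3))*conj(exp(-2*I*pi/3)) + 1*(exp(2*I*pi/3))*conj(exp(2*I*pi/3)) + 1*(-1)*conj(1) + 1*(exp(-2*I*pi/3))*conj(exp(-2*I*pi/3)) + 1*(exp(-I*pi/3))*conj(exp(2*I*pi/3))
  = (1) + (-1) + (1) + (-1) + (1) + (-1)
  = 0.
(Exp terms are combined using exp(i*s)*conj(exp(i*t)) = exp(i*(s-t)), and sums of them are collapsed using the identity that for every m > 1 the m distinct m-th roots of unity sum to 0, e.g. 1 + exp(2*I*pi/3) + exp(-2*I*pi/3) = 0.)
Dividing by |G| = 6 gives 0/6 = 0, matching the row-orthogonality relation <chi_1, chi_4> = [chi_1 = chi_4].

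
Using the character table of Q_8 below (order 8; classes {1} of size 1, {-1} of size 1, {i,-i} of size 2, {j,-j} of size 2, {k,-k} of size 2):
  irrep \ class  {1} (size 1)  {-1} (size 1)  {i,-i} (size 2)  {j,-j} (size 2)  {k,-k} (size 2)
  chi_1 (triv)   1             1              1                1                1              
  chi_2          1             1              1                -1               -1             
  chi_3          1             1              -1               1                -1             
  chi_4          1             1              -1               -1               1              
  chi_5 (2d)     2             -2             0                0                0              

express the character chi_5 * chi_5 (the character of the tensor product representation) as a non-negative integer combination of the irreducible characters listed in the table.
chi_5 tensor chi_5 = chi_1 + chi_2 + chi_3 + chi_4 (all other irreducibles have multiplicity 0).

Derivation: The character of a tensor product is the pointwise product (chi_5 * chi_5)(C) = chi_5(C) * chi_5(C):
  {1}: (2)*(2), {-1}: (-2)*(-2), {i,-i}: (0)*(0), {j,-j}: (0)*(0), {k,-k}: (0)*(0)
so (chi_5 * chi_5) takes values
  {1} -> 4, {-1} -> 4, {i,-i} -> 0, {j,-j} -> 0, {k,-k} -> 0.
Now take the inner product of this character with each irreducible chi from the table, <chi_5*chi_5, chi> = (1/8) sum_C |C| (chi_5*chi_5)(C) conj(chi(C)):
  <chi_5*chi_5, chi_1> = (1/8)[1*(4)*conj(1) + 1*(4)*conj(1) + 2*(0)*conj(1) + 2*(0)*conj(1) + 2*(0)*conj(1)]
      = (1/8)[(4) + (4) + (0) + (0) + (0)] = 8/8 = 1
  <chi_5*chi_5, chi_2> = (1/8)[1*(4)*conj(1) + 1*(4)*conj(1) + 2*(0)*conj(1) + 2*(0)*conj(-1) + 2*(0)*conj(-1)]
      = (1/8)[(4) + (4) + (0) + (0) + (0)] = 8/8 = 1
  <chi_5*chi_5, chi_3> = (1/8)[1*(4)*conj(1) + 1*(4)*conj(1) + 2*(0)*conj(-1) + 2*(0)*conj(1) + 2*(0)*conj(-1)]
      = (1/8)[(4) + (4) + (0) + (0) + (0)] = 8/8 = 1
  <chi_5*chi_5, chi_4> = (1/8)[1*(4)*conj(1) + 1*(4)*conj(1) + 2*(0)*conj(-1) + 2*(0)*conj(-1) + 2*(0)*conj(1)]
      = (1/8)[(4) + (4) + (0) + (0) + (0)] = 8/8 = 1
  <chi_5*chi_5, chi_5> = (1/8)[1*(4)*conj(2) + 1*(4)*conj(-2) + 2*(0)*conj(0) + 2*(0)*conj(0) + 2*(0)*conj(0)]
      = (1/8)[(8) + (-8) + (0) + (0) + (0)] = 0/8 = 0
Hence the multiplicities are chi_1: 1, chi_2: 1, chi_3: 1, chi_4: 1. Dimension check: dim(chi_5)*dim(chi_5) = 2*2 = 4 and sum (mult * dim) = 1*1 + 1*1 + 1*1 + 1*1 = 4.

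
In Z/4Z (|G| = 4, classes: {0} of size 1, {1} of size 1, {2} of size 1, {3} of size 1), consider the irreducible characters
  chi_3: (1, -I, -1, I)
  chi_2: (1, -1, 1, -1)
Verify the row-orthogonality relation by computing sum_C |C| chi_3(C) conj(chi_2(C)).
Sum = 0; so <chi_3, chi_2> = 0 (distinct irreducibles are orthogonal).

Details: Compute term by term over conjugacy classes (|C| * chi_3(C) * conj(chi_2(C))):
  1*(1)*conj(1) + 1*(-I)*conj(-1) + 1*(-1)*conj(1) + 1*(I)*conj(-1)
  = (1) + (I) + (-1) + (-I)
  = 0.
(Exp terms are combined using exp(i*s)*conj(exp(i*t)) = exp(i*(s-t)), and sums of them are collapsed using the identity that for every m > 1 the m distinct m-th roots of unity sum to 0, e.g. 1 + exp(2*I*pi/3) + exp(-2*I*pi/3) = 0.)
Dividing by |G| = 4 gives 0/4 = 0, matching the row-orthogonality relation <chi_3, chi_2> = [chi_3 = chi_2].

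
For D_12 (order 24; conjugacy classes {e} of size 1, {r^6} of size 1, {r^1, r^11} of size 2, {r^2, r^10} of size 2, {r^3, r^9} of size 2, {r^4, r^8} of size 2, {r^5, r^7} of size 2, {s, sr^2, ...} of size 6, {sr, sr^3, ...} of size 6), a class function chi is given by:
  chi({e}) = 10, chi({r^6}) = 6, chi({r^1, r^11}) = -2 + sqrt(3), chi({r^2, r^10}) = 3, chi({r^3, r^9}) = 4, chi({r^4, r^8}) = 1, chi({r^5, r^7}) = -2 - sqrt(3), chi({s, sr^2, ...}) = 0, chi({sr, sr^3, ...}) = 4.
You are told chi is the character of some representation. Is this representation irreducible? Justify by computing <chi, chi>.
Not irreducible (reducible): <chi, chi> = 13 > 1.

Derivation: <chi, chi> = (1/|G|) sum_C |C| * |chi(C)|^2 = (1/24)[1*|10|^2 + 1*|6|^2 + 2*|-2 + sqrt(3)|^2 + 2*|3|^2 + 2*|4|^2 + 2*|1|^2 + 2*|-2 - sqrt(3)|^2 + 6*|0|^2 + 6*|4|^2]
  = (1/24)[(100) + (36) + (14 - 8*sqrt(3)) + (18) + (32) + (2) + (8*sqrt(3) + 14) + (0) + (96)] = 312/24 = 13.
A character is irreducible iff <chi, chi> = 1, so this representation is reducible.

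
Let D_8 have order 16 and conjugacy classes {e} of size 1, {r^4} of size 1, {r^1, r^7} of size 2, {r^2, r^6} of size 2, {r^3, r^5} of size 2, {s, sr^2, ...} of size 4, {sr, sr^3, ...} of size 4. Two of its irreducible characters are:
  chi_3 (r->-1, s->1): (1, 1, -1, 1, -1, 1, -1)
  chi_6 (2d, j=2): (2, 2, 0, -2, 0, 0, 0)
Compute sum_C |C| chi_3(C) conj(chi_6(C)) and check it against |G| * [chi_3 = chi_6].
Sum = 0; so <chi_3, chi_6> = 0 (distinct irreducibles are orthogonal).

Compute term by term over conjugacy classes (|C| * chi_3(C) * conj(chi_6(C))):
  1*(1)*conj(2) + 1*(1)*conj(2) + 2*(-1)*conj(0) + 2*(1)*conj(-2) + 2*(-1)*conj(0) + 4*(1)*conj(0) + 4*(-1)*conj(0)
  = (2) + (2) + (0) + (-4) + (0) + (0) + (0)
  = 0.
Dividing by |G| = 16 gives 0/16 = 0, matching the row-orthogonality relation <chi_3, chi_6> = [chi_3 = chi_6].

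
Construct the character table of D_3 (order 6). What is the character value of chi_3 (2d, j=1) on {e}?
Conjugacy classes: {e} of size 1, {r^1, r^2} of size 2, {s, sr, ..., sr^2} of size 3.
Character table:
  irrep \ class              {e} (size 1)  {r^1, r^2} (size 2)  {s, sr, ..., sr^2} (size 3)
  chi_1 (triv)               1             1                    1                          
  chi_2 (sign: r->1, s->-1)  1             1                    -1                         
  chi_3 (2d, j=1)            2             -1                   0                          

Spot check: chi_3 (2d, j=1) on {e} = 2.

Justification: D_3 has order 2*3 = 6 with 3 conjugacy classes, hence 3 irreducibles. Sum of squared dims 1 + 1 + 4 = 6 = |G|. Linear characters come from the abelianisation; the 2-dimensional irreps have character r^k -> 2*cos(2*pi*j*k/3), reflections -> 0.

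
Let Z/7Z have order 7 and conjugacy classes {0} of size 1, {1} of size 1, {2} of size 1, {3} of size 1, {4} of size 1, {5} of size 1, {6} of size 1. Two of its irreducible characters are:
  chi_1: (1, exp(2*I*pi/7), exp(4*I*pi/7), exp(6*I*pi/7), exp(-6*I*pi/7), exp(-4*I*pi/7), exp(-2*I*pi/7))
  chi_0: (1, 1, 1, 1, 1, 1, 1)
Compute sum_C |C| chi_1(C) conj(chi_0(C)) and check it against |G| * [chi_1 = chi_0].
Sum = 0; so <chi_1, chi_0> = 0 (distinct irreducibles are orthogonal).

Details: Compute term by term over conjugacy classes (|C| * chi_1(C) * conj(chi_0(C))):
  1*(1)*conj(1) + 1*(exp(2*I*pi/7))*conj(1) + 1*(exp(4*I*pi/7))*conj(1) + 1*(exp(6*I*pi/7))*conj(1) + 1*(exp(-6*I*pi/7))*conj(1) + 1*(exp(-4*I*pi/7))*conj(1) + 1*(exp(-2*I*pi/7))*conj(1)
  = (1) + (exp(2*I*pi/7)) + (exp(4*I*pi/7)) + (exp(6*I*pi/7)) + (exp(-6*I*pi/7)) + (exp(-4*I*pi/7)) + (exp(-2*I*pi/7))
  = 0.
(Exp terms are combined using exp(i*s)*conj(exp(i*t)) = exp(i*(s-t)), and sums of them are collapsed using the identity that for every m > 1 the m distinct m-th roots of unity sum to 0, e.g. 1 + exp(2*I*pi/3) + exp(-2*I*pi/3) = 0.)
Dividing by |G| = 7 gives 0/7 = 0, matching the row-orthogonality relation <chi_1, chi_0> = [chi_1 = chi_0].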